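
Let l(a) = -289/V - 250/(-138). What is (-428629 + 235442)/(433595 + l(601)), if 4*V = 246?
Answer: -182175341/408877362 ≈ -0.44555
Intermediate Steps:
V = 123/2 (V = (¼)*246 = 123/2 ≈ 61.500)
l(a) = -2723/943 (l(a) = -289/123/2 - 250/(-138) = -289*2/123 - 250*(-1/138) = -578/123 + 125/69 = -2723/943)
(-428629 + 235442)/(433595 + l(601)) = (-428629 + 235442)/(433595 - 2723/943) = -193187/408877362/943 = -193187*943/408877362 = -182175341/408877362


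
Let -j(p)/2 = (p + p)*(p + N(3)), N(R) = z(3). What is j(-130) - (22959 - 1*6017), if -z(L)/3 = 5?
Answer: -92342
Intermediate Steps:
z(L) = -15 (z(L) = -3*5 = -15)
N(R) = -15
j(p) = -4*p*(-15 + p) (j(p) = -2*(p + p)*(p - 15) = -2*2*p*(-15 + p) = -4*p*(-15 + p))
j(-130) - (22959 - 1*6017) = 4*(-130)*(15 - 1*(-130)) - (22959 - 1*6017) = 4*(-130)*(15 + 130) - (22959 - 6017) = 4*(-130)*145 - 1*16942 = -75400 - 16942 = -92342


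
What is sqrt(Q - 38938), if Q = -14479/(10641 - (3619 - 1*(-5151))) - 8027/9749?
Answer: I*sqrt(12957966186269228410)/18240379 ≈ 197.35*I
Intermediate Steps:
Q = -156174288/18240379 (Q = -14479/(10641 - (3619 + 5151)) - 8027*1/9749 = -14479/(10641 - 1*8770) - 8027/9749 = -14479/(10641 - 8770) - 8027/9749 = -14479/1871 - 8027/9749 = -156174288/18240379 ≈ -8.5620)
sqrt(Q - 38938) = sqrt(-156174288/18240379 - 38938) = sqrt(-710400051790/18240379) = I*sqrt(12957966186269228410)/18240379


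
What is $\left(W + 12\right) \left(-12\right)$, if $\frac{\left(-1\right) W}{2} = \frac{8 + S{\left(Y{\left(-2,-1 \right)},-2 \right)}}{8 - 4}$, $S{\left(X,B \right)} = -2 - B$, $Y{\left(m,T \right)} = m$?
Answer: $-96$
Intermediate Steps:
$W = -4$ ($W = - 2 \frac{8 - 0}{8 - 4} = - 2 \frac{8 + \left(-2 + 2\right)}{4} = - 2 \left(8 + 0\right) \frac{1}{4} = - 2 \cdot 8 \cdot \frac{1}{4} = \left(-2\right) 2 = -4$)
$\left(W + 12\right) \left(-12\right) = \left(-4 + 12\right) \left(-12\right) = 8 \left(-12\right) = -96$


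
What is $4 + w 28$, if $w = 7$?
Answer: $200$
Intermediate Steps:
$4 + w 28 = 4 + 7 \cdot 28 = 4 + 196 = 200$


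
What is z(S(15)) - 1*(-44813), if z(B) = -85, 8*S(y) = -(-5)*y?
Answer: 44728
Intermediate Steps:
S(y) = 5*y/8 (S(y) = (-(-5)*y)/8 = (5*y)/8 = 5*y/8)
z(S(15)) - 1*(-44813) = -85 - 1*(-44813) = -85 + 44813 = 44728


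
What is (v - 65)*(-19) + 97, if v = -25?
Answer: 1807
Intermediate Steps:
(v - 65)*(-19) + 97 = (-25 - 65)*(-19) + 97 = -90*(-19) + 97 = 1710 + 97 = 1807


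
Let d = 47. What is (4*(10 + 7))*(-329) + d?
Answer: -22325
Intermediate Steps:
(4*(10 + 7))*(-329) + d = (4*(10 + 7))*(-329) + 47 = (4*17)*(-329) + 47 = 68*(-329) + 47 = -22372 + 47 = -22325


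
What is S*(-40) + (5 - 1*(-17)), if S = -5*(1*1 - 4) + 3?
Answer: -698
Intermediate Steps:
S = 18 (S = -5*(1 - 4) + 3 = -5*(-3) + 3 = 15 + 3 = 18)
S*(-40) + (5 - 1*(-17)) = 18*(-40) + (5 - 1*(-17)) = -720 + (5 + 17) = -720 + 22 = -698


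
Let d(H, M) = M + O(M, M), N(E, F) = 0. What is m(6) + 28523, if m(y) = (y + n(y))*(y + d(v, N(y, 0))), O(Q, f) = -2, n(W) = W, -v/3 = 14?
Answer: 28571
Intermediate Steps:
v = -42 (v = -3*14 = -42)
d(H, M) = -2 + M (d(H, M) = M - 2 = -2 + M)
m(y) = 2*y*(-2 + y) (m(y) = (y + y)*(y + (-2 + 0)) = (2*y)*(y - 2) = (2*y)*(-2 + y) = 2*y*(-2 + y))
m(6) + 28523 = 2*6*(-2 + 6) + 28523 = 2*6*4 + 28523 = 48 + 28523 = 28571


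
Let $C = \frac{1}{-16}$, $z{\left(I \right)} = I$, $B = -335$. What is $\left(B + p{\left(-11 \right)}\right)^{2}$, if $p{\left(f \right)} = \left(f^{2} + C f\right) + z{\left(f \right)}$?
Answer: $\frac{12880921}{256} \approx 50316.0$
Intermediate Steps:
$C = - \frac{1}{16} \approx -0.0625$
$p{\left(f \right)} = f^{2} + \frac{15 f}{16}$ ($p{\left(f \right)} = \left(f^{2} - \frac{f}{16}\right) + f = f^{2} + \frac{15 f}{16}$)
$\left(B + p{\left(-11 \right)}\right)^{2} = \left(-335 + \frac{1}{16} \left(-11\right) \left(15 + 16 \left(-11\right)\right)\right)^{2} = \left(-335 + \frac{1}{16} \left(-11\right) \left(15 - 176\right)\right)^{2} = \left(-335 + \frac{1}{16} \left(-11\right) \left(-161\right)\right)^{2} = \left(-335 + \frac{1771}{16}\right)^{2} = \left(- \frac{3589}{16}\right)^{2} = \frac{12880921}{256}$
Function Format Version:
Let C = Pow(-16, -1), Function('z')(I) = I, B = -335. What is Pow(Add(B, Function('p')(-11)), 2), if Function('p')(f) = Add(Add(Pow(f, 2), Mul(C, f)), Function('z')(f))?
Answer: Rational(12880921, 256) ≈ 50316.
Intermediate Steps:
C = Rational(-1, 16) ≈ -0.062500
Function('p')(f) = Add(Pow(f, 2), Mul(Rational(15, 16), f)) (Function('p')(f) = Add(Add(Pow(f, 2), Mul(Rational(-1, 16), f)), f) = Add(Pow(f, 2), Mul(Rational(15, 16), f)))
Pow(Add(B, Function('p')(-11)), 2) = Pow(Add(-335, Mul(Rational(1, 16), -11, Add(15, Mul(16, -11)))), 2) = Pow(Add(-335, Mul(Rational(1, 16), -11, Add(15, -176))), 2) = Pow(Add(-335, Mul(Rational(1, 16), -11, -161)), 2) = Pow(Add(-335, Rational(1771, 16)), 2) = Pow(Rational(-3589, 16), 2) = Rational(12880921, 256)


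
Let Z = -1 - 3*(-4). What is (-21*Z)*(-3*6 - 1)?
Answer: 4389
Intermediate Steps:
Z = 11 (Z = -1 + 12 = 11)
(-21*Z)*(-3*6 - 1) = (-21*11)*(-3*6 - 1) = -231*(-18 - 1) = -231*(-19) = 4389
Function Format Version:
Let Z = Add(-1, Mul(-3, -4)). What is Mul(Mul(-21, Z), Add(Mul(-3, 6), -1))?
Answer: 4389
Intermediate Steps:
Z = 11 (Z = Add(-1, 12) = 11)
Mul(Mul(-21, Z), Add(Mul(-3, 6), -1)) = Mul(Mul(-21, 11), Add(Mul(-3, 6), -1)) = Mul(-231, Add(-18, -1)) = Mul(-231, -19) = 4389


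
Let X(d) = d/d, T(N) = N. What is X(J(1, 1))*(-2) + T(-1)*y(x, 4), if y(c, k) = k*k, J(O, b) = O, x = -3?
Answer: -18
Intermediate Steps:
y(c, k) = k**2
X(d) = 1
X(J(1, 1))*(-2) + T(-1)*y(x, 4) = 1*(-2) - 1*4**2 = -2 - 1*16 = -2 - 16 = -18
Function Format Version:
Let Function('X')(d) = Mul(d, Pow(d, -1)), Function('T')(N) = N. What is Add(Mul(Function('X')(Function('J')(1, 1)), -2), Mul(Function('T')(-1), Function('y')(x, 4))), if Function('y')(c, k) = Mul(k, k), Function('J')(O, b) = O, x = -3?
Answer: -18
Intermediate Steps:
Function('y')(c, k) = Pow(k, 2)
Function('X')(d) = 1
Add(Mul(Function('X')(Function('J')(1, 1)), -2), Mul(Function('T')(-1), Function('y')(x, 4))) = Add(Mul(1, -2), Mul(-1, Pow(4, 2))) = Add(-2, Mul(-1, 16)) = Add(-2, -16) = -18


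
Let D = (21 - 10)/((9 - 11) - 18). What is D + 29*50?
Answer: 28989/20 ≈ 1449.4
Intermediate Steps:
D = -11/20 (D = 11/(-2 - 18) = 11/(-20) = 11*(-1/20) = -11/20 ≈ -0.55000)
D + 29*50 = -11/20 + 29*50 = -11/20 + 1450 = 28989/20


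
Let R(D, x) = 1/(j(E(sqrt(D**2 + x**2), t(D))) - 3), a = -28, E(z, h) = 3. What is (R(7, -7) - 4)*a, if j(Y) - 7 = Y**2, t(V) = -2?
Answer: 1428/13 ≈ 109.85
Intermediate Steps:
j(Y) = 7 + Y**2
R(D, x) = 1/13 (R(D, x) = 1/((7 + 3**2) - 3) = 1/((7 + 9) - 3) = 1/(16 - 3) = 1/13)
(R(7, -7) - 4)*a = (1/13 - 4)*(-28) = -51/13*(-28) = 1428/13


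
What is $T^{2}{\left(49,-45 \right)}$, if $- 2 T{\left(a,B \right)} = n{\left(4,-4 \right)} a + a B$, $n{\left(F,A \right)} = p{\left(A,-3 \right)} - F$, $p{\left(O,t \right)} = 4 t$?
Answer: $\frac{8934121}{4} \approx 2.2335 \cdot 10^{6}$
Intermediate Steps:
$n{\left(F,A \right)} = -12 - F$ ($n{\left(F,A \right)} = 4 \left(-3\right) - F = -12 - F$)
$T{\left(a,B \right)} = 8 a - \frac{B a}{2}$ ($T{\left(a,B \right)} = - \frac{\left(-12 - 4\right) a + a B}{2} = - \frac{\left(-12 - 4\right) a + B a}{2} = - \frac{- 16 a + B a}{2} = 8 a - \frac{B a}{2}$)
$T^{2}{\left(49,-45 \right)} = \left(\frac{1}{2} \cdot 49 \left(16 - -45\right)\right)^{2} = \left(\frac{1}{2} \cdot 49 \left(16 + 45\right)\right)^{2} = \left(\frac{1}{2} \cdot 49 \cdot 61\right)^{2} = \left(\frac{2989}{2}\right)^{2} = \frac{8934121}{4}$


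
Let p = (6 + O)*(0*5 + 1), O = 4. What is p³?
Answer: 1000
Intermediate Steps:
p = 10 (p = (6 + 4)*(0*5 + 1) = 10*(0 + 1) = 10*1 = 10)
p³ = 10³ = 1000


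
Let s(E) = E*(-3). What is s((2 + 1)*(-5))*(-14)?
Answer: -630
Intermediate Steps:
s(E) = -3*E
s((2 + 1)*(-5))*(-14) = -3*(2 + 1)*(-5)*(-14) = -9*(-5)*(-14) = -3*(-15)*(-14) = 45*(-14) = -630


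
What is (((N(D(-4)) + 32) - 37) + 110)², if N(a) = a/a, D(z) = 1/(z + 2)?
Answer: 11236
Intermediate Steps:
D(z) = 1/(2 + z)
N(a) = 1
(((N(D(-4)) + 32) - 37) + 110)² = (((1 + 32) - 37) + 110)² = ((33 - 37) + 110)² = (-4 + 110)² = 106² = 11236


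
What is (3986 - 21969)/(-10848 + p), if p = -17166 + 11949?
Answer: 2569/2295 ≈ 1.1194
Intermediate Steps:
p = -5217
(3986 - 21969)/(-10848 + p) = (3986 - 21969)/(-10848 - 5217) = -17983/(-16065) = -17983*(-1/16065) = 2569/2295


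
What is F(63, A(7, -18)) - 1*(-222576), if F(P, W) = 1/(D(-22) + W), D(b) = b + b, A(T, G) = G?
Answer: 13799711/62 ≈ 2.2258e+5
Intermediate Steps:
D(b) = 2*b
F(P, W) = 1/(-44 + W) (F(P, W) = 1/(2*(-22) + W) = 1/(-44 + W))
F(63, A(7, -18)) - 1*(-222576) = 1/(-44 - 18) - 1*(-222576) = 1/(-62) + 222576 = -1/62 + 222576 = 13799711/62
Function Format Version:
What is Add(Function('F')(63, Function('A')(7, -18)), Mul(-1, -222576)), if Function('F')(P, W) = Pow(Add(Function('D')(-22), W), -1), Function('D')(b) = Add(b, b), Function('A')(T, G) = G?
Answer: Rational(13799711, 62) ≈ 2.2258e+5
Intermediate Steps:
Function('D')(b) = Mul(2, b)
Function('F')(P, W) = Pow(Add(-44, W), -1) (Function('F')(P, W) = Pow(Add(Mul(2, -22), W), -1) = Pow(Add(-44, W), -1))
Add(Function('F')(63, Function('A')(7, -18)), Mul(-1, -222576)) = Add(Pow(Add(-44, -18), -1), Mul(-1, -222576)) = Add(Pow(-62, -1), 222576) = Add(Rational(-1, 62), 222576) = Rational(13799711, 62)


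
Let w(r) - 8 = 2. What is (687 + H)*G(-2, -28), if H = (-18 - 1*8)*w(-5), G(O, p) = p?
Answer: -11956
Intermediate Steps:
w(r) = 10 (w(r) = 8 + 2 = 10)
H = -260 (H = (-18 - 1*8)*10 = (-18 - 8)*10 = -26*10 = -260)
(687 + H)*G(-2, -28) = (687 - 260)*(-28) = 427*(-28) = -11956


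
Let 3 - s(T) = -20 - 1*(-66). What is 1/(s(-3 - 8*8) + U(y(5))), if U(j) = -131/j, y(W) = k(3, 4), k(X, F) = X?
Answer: -3/260 ≈ -0.011538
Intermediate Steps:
y(W) = 3
s(T) = -43 (s(T) = 3 - (-20 - 1*(-66)) = 3 - (-20 + 66) = 3 - 1*46 = 3 - 46 = -43)
1/(s(-3 - 8*8) + U(y(5))) = 1/(-43 - 131/3) = 1/(-260/3) = -3/260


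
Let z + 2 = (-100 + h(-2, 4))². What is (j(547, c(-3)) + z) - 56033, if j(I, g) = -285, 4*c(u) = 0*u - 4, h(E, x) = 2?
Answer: -46716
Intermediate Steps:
c(u) = -1 (c(u) = (0*u - 4)/4 = (0 - 4)/4 = (¼)*(-4) = -1)
z = 9602 (z = -2 + (-100 + 2)² = -2 + (-98)² = -2 + 9604 = 9602)
(j(547, c(-3)) + z) - 56033 = (-285 + 9602) - 56033 = 9317 - 56033 = -46716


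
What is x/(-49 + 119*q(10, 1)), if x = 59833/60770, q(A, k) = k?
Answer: 59833/4253900 ≈ 0.014065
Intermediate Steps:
x = 59833/60770 (x = 59833*(1/60770) = 59833/60770 ≈ 0.98458)
x/(-49 + 119*q(10, 1)) = 59833/(60770*(-49 + 119*1)) = 59833/(60770*(-49 + 119)) = (59833/60770)/70 = (59833/60770)*(1/70) = 59833/4253900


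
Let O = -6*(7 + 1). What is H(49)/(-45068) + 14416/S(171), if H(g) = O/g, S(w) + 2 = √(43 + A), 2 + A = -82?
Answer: 4*(-1989707126*I + 3*√41)/(552083*(√41 + 2*I)) ≈ -640.71 - 2051.3*I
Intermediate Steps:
A = -84 (A = -2 - 82 = -84)
O = -48 (O = -6*8 = -48)
S(w) = -2 + I*√41 (S(w) = -2 + √(43 - 84) = -2 + √(-41) = -2 + I*√41)
H(g) = -48/g
H(49)/(-45068) + 14416/S(171) = -48/49/(-45068) + 14416/(-2 + I*√41) = -48*1/49*(-1/45068) + 14416/(-2 + I*√41) = -48/49*(-1/45068) + 14416/(-2 + I*√41) = 12/552083 + 14416/(-2 + I*√41)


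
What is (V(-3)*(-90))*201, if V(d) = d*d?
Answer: -162810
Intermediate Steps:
V(d) = d**2
(V(-3)*(-90))*201 = ((-3)**2*(-90))*201 = (9*(-90))*201 = -810*201 = -162810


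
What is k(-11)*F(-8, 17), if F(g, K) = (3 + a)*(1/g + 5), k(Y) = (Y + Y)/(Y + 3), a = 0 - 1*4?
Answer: -429/32 ≈ -13.406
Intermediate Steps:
a = -4 (a = 0 - 4 = -4)
k(Y) = 2*Y/(3 + Y) (k(Y) = (2*Y)/(3 + Y) = 2*Y/(3 + Y))
F(g, K) = -5 - 1/g (F(g, K) = (3 - 4)*(1/g + 5) = -(1/g + 5) = -(5 + 1/g) = -5 - 1/g)
k(-11)*F(-8, 17) = (2*(-11)/(3 - 11))*(-5 - 1/(-8)) = (2*(-11)/(-8))*(-5 - 1*(-1/8)) = (2*(-11)*(-1/8))*(-5 + 1/8) = (11/4)*(-39/8) = -429/32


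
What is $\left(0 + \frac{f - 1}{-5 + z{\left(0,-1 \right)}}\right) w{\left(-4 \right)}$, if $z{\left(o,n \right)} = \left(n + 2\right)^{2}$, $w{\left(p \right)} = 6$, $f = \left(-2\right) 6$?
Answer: $\frac{39}{2} \approx 19.5$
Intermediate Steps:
$f = -12$
$z{\left(o,n \right)} = \left(2 + n\right)^{2}$
$\left(0 + \frac{f - 1}{-5 + z{\left(0,-1 \right)}}\right) w{\left(-4 \right)} = \left(0 + \frac{-12 - 1}{-5 + \left(2 - 1\right)^{2}}\right) 6 = \left(0 - \frac{13}{-5 + 1^{2}}\right) 6 = \left(0 - \frac{13}{-5 + 1}\right) 6 = \left(0 - \frac{13}{-4}\right) 6 = \left(0 - - \frac{13}{4}\right) 6 = \left(0 + \frac{13}{4}\right) 6 = \frac{13}{4} \cdot 6 = \frac{39}{2}$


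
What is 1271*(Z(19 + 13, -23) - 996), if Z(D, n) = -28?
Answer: -1301504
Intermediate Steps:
1271*(Z(19 + 13, -23) - 996) = 1271*(-28 - 996) = 1271*(-1024) = -1301504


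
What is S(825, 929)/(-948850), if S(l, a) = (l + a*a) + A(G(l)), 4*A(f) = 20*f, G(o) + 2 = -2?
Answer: -431923/474425 ≈ -0.91041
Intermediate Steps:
G(o) = -4 (G(o) = -2 - 2 = -4)
A(f) = 5*f (A(f) = (20*f)/4 = 5*f)
S(l, a) = -20 + l + a² (S(l, a) = (l + a*a) + 5*(-4) = (l + a²) - 20 = -20 + l + a²)
S(825, 929)/(-948850) = (-20 + 825 + 929²)/(-948850) = (-20 + 825 + 863041)*(-1/948850) = 863846*(-1/948850) = -431923/474425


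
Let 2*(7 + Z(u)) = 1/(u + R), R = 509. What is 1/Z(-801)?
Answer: -584/4089 ≈ -0.14282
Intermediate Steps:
Z(u) = -7 + 1/(2*(509 + u)) (Z(u) = -7 + 1/(2*(u + 509)) = -7 + 1/(2*(509 + u)))
1/Z(-801) = 1/((-7125 - 14*(-801))/(2*(509 - 801))) = 1/((½)*(-7125 + 11214)/(-292)) = 1/((½)*(-1/292)*4089) = 1/(-4089/584) = -584/4089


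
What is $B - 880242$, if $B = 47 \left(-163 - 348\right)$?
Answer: $-904259$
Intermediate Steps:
$B = -24017$ ($B = 47 \left(-511\right) = -24017$)
$B - 880242 = -24017 - 880242 = -904259$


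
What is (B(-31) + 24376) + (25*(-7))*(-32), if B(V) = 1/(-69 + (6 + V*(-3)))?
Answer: 899281/30 ≈ 29976.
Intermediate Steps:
B(V) = 1/(-63 - 3*V) (B(V) = 1/(-69 + (6 - 3*V)) = 1/(-63 - 3*V))
(B(-31) + 24376) + (25*(-7))*(-32) = (-1/(63 + 3*(-31)) + 24376) + (25*(-7))*(-32) = (-1/(63 - 93) + 24376) - 175*(-32) = (-1/(-30) + 24376) + 5600 = (-1*(-1/30) + 24376) + 5600 = (1/30 + 24376) + 5600 = 731281/30 + 5600 = 899281/30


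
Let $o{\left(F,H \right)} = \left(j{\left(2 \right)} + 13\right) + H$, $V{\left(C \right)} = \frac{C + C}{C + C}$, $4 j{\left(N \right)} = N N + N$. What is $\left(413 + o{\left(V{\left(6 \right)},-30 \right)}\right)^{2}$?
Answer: $\frac{632025}{4} \approx 1.5801 \cdot 10^{5}$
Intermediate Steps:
$j{\left(N \right)} = \frac{N}{4} + \frac{N^{2}}{4}$ ($j{\left(N \right)} = \frac{N N + N}{4} = \frac{N^{2} + N}{4} = \frac{N + N^{2}}{4} = \frac{N}{4} + \frac{N^{2}}{4}$)
$V{\left(C \right)} = 1$ ($V{\left(C \right)} = \frac{2 C}{2 C} = 2 C \frac{1}{2 C} = 1$)
$o{\left(F,H \right)} = \frac{29}{2} + H$ ($o{\left(F,H \right)} = \left(\frac{1}{4} \cdot 2 \left(1 + 2\right) + 13\right) + H = \left(\frac{1}{4} \cdot 2 \cdot 3 + 13\right) + H = \left(\frac{3}{2} + 13\right) + H = \frac{29}{2} + H$)
$\left(413 + o{\left(V{\left(6 \right)},-30 \right)}\right)^{2} = \left(413 + \left(\frac{29}{2} - 30\right)\right)^{2} = \left(413 - \frac{31}{2}\right)^{2} = \left(\frac{795}{2}\right)^{2} = \frac{632025}{4}$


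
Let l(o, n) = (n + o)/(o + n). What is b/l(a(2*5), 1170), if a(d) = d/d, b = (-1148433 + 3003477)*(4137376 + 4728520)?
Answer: 16446627179424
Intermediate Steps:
b = 16446627179424 (b = 1855044*8865896 = 16446627179424)
a(d) = 1
l(o, n) = 1 (l(o, n) = (n + o)/(n + o) = 1)
b/l(a(2*5), 1170) = 16446627179424/1 = 16446627179424*1 = 16446627179424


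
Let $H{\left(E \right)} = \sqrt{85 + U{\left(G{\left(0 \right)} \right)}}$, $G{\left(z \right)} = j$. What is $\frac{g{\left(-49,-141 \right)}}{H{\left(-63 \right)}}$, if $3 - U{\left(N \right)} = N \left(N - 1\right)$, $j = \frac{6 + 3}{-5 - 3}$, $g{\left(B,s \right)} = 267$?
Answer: $\frac{2136 \sqrt{5479}}{5479} \approx 28.857$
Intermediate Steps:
$j = - \frac{9}{8}$ ($j = \frac{9}{-8} = 9 \left(- \frac{1}{8}\right) = - \frac{9}{8} \approx -1.125$)
$G{\left(z \right)} = - \frac{9}{8}$
$U{\left(N \right)} = 3 - N \left(-1 + N\right)$ ($U{\left(N \right)} = 3 - N \left(N - 1\right) = 3 - N \left(-1 + N\right)$)
$H{\left(E \right)} = \frac{\sqrt{5479}}{8}$ ($H{\left(E \right)} = \sqrt{85 - - \frac{39}{64}} = \sqrt{85 + \frac{39}{64}} = \sqrt{\frac{5479}{64}} = \frac{\sqrt{5479}}{8}$)
$\frac{g{\left(-49,-141 \right)}}{H{\left(-63 \right)}} = \frac{267}{\frac{1}{8} \sqrt{5479}} = 267 \frac{8 \sqrt{5479}}{5479} = \frac{2136 \sqrt{5479}}{5479}$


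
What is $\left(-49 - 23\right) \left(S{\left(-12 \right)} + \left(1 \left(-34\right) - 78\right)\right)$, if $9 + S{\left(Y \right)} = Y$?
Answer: $9576$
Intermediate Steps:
$S{\left(Y \right)} = -9 + Y$
$\left(-49 - 23\right) \left(S{\left(-12 \right)} + \left(1 \left(-34\right) - 78\right)\right) = \left(-49 - 23\right) \left(\left(-9 - 12\right) + \left(1 \left(-34\right) - 78\right)\right) = - 72 \left(-21 - 112\right) = \left(-72\right) \left(-133\right) = 9576$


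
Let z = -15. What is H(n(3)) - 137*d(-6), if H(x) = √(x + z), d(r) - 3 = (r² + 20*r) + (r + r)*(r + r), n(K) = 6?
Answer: -8631 + 3*I ≈ -8631.0 + 3.0*I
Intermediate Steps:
d(r) = 3 + 5*r² + 20*r (d(r) = 3 + ((r² + 20*r) + (r + r)*(r + r)) = 3 + ((r² + 20*r) + (2*r)*(2*r)) = 3 + ((r² + 20*r) + 4*r²) = 3 + (5*r² + 20*r) = 3 + 5*r² + 20*r)
H(x) = √(-15 + x) (H(x) = √(x - 15) = √(-15 + x))
H(n(3)) - 137*d(-6) = √(-15 + 6) - 137*(3 + 5*(-6)² + 20*(-6)) = √(-9) - 137*(3 + 5*36 - 120) = 3*I - 137*(3 + 180 - 120) = 3*I - 137*63 = 3*I - 8631 = -8631 + 3*I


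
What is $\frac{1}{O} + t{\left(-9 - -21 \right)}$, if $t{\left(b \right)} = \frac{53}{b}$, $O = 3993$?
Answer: $\frac{70547}{15972} \approx 4.4169$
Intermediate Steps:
$\frac{1}{O} + t{\left(-9 - -21 \right)} = \frac{1}{3993} + \frac{53}{-9 - -21} = \frac{1}{3993} + \frac{53}{-9 + 21} = \frac{1}{3993} + \frac{53}{12} = \frac{70547}{15972}$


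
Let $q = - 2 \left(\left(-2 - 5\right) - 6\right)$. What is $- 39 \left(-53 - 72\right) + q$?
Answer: $4901$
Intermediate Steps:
$q = 26$ ($q = - 2 \left(\left(-2 - 5\right) - 6\right) = - 2 \left(-7 - 6\right) = \left(-2\right) \left(-13\right) = 26$)
$- 39 \left(-53 - 72\right) + q = - 39 \left(-53 - 72\right) + 26 = \left(-39\right) \left(-125\right) + 26 = 4875 + 26 = 4901$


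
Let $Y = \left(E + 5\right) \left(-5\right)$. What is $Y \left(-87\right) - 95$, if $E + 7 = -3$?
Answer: $-2270$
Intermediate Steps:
$E = -10$ ($E = -7 - 3 = -10$)
$Y = 25$ ($Y = \left(-10 + 5\right) \left(-5\right) = \left(-5\right) \left(-5\right) = 25$)
$Y \left(-87\right) - 95 = 25 \left(-87\right) - 95 = -2175 - 95 = -2270$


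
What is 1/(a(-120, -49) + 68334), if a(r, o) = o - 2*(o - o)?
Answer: 1/68285 ≈ 1.4645e-5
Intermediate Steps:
a(r, o) = o (a(r, o) = o - 2*0 = o + 0 = o)
1/(a(-120, -49) + 68334) = 1/(-49 + 68334) = 1/68285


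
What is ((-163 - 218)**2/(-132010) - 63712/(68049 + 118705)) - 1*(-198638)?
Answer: 2448532831628003/12326697770 ≈ 1.9864e+5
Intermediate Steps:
((-163 - 218)**2/(-132010) - 63712/(68049 + 118705)) - 1*(-198638) = ((-381)**2*(-1/132010) - 63712/186754) + 198638 = (145161*(-1/132010) - 63712*1/186754) + 198638 = (-145161/132010 - 31856/93377) + 198638 = -17760009257/12326697770 + 198638 = 2448532831628003/12326697770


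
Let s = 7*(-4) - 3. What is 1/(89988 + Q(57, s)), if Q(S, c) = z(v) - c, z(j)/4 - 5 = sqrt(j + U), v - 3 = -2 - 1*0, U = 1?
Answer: 90039/8107021489 - 4*sqrt(2)/8107021489 ≈ 1.1106e-5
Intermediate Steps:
v = 1 (v = 3 + (-2 - 1*0) = 3 + (-2 + 0) = 3 - 2 = 1)
z(j) = 20 + 4*sqrt(1 + j) (z(j) = 20 + 4*sqrt(j + 1) = 20 + 4*sqrt(1 + j))
s = -31 (s = -28 - 3 = -31)
Q(S, c) = 20 - c + 4*sqrt(2) (Q(S, c) = (20 + 4*sqrt(1 + 1)) - c = (20 + 4*sqrt(2)) - c = 20 - c + 4*sqrt(2))
1/(89988 + Q(57, s)) = 1/(89988 + (20 - 1*(-31) + 4*sqrt(2))) = 1/(89988 + (20 + 31 + 4*sqrt(2))) = 1/(89988 + (51 + 4*sqrt(2))) = 1/(90039 + 4*sqrt(2))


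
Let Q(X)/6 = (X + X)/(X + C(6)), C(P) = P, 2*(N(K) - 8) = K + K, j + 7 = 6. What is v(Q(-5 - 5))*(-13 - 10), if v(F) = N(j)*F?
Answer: -4830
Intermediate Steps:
j = -1 (j = -7 + 6 = -1)
N(K) = 8 + K (N(K) = 8 + (K + K)/2 = 8 + (2*K)/2 = 8 + K)
Q(X) = 12*X/(6 + X) (Q(X) = 6*((X + X)/(X + 6)) = 6*((2*X)/(6 + X)) = 6*(2*X/(6 + X)) = 12*X/(6 + X))
v(F) = 7*F (v(F) = (8 - 1)*F = 7*F)
v(Q(-5 - 5))*(-13 - 10) = (7*(12*(-5 - 5)/(6 + (-5 - 5))))*(-13 - 10) = (7*(12*(-10)/(6 - 10)))*(-23) = (7*(12*(-10)/(-4)))*(-23) = (7*(12*(-10)*(-¼)))*(-23) = (7*30)*(-23) = 210*(-23) = -4830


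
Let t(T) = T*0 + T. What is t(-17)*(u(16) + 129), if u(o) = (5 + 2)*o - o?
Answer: -3825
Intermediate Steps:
u(o) = 6*o (u(o) = 7*o - o = 6*o)
t(T) = T (t(T) = 0 + T = T)
t(-17)*(u(16) + 129) = -17*(6*16 + 129) = -17*(96 + 129) = -17*225 = -3825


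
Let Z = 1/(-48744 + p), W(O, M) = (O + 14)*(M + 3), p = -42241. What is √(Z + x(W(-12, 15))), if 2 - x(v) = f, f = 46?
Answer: I*√364243980885/90985 ≈ 6.6332*I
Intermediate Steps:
W(O, M) = (3 + M)*(14 + O) (W(O, M) = (14 + O)*(3 + M) = (3 + M)*(14 + O))
x(v) = -44 (x(v) = 2 - 1*46 = 2 - 46 = -44)
Z = -1/90985 (Z = 1/(-48744 - 42241) = 1/(-90985) = -1/90985 ≈ -1.0991e-5)
√(Z + x(W(-12, 15))) = √(-1/90985 - 44) = √(-4003341/90985) = I*√364243980885/90985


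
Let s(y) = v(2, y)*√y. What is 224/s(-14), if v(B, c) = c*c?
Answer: -4*I*√14/49 ≈ -0.30544*I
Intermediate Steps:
v(B, c) = c²
s(y) = y^(5/2) (s(y) = y²*√y = y^(5/2))
224/s(-14) = 224/((-14)^(5/2)) = 224/((196*I*√14)) = 224*(-I*√14/2744) = -4*I*√14/49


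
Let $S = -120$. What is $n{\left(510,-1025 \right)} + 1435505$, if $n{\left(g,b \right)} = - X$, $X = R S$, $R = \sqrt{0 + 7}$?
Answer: $1435505 + 120 \sqrt{7} \approx 1.4358 \cdot 10^{6}$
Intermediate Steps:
$R = \sqrt{7} \approx 2.6458$
$X = - 120 \sqrt{7}$ ($X = \sqrt{7} \left(-120\right) = - 120 \sqrt{7} \approx -317.49$)
$n{\left(g,b \right)} = 120 \sqrt{7}$ ($n{\left(g,b \right)} = - \left(-120\right) \sqrt{7} = 120 \sqrt{7}$)
$n{\left(510,-1025 \right)} + 1435505 = 120 \sqrt{7} + 1435505 = 1435505 + 120 \sqrt{7}$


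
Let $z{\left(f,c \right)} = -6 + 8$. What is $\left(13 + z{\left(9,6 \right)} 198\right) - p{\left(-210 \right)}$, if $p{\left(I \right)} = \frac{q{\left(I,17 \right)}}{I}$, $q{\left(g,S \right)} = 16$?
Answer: $\frac{42953}{105} \approx 409.08$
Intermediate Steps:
$z{\left(f,c \right)} = 2$
$p{\left(I \right)} = \frac{16}{I}$
$\left(13 + z{\left(9,6 \right)} 198\right) - p{\left(-210 \right)} = \left(13 + 2 \cdot 198\right) - \frac{16}{-210} = \left(13 + 396\right) - 16 \left(- \frac{1}{210}\right) = 409 - - \frac{8}{105} = 409 + \frac{8}{105} = \frac{42953}{105}$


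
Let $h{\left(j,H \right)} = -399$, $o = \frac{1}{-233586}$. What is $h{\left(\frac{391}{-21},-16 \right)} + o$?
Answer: $- \frac{93200815}{233586} \approx -399.0$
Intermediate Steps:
$o = - \frac{1}{233586} \approx -4.2811 \cdot 10^{-6}$
$h{\left(\frac{391}{-21},-16 \right)} + o = -399 - \frac{1}{233586} = - \frac{93200815}{233586}$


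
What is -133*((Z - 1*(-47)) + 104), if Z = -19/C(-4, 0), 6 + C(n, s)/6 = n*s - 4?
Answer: -1207507/60 ≈ -20125.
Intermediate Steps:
C(n, s) = -60 + 6*n*s (C(n, s) = -36 + 6*(n*s - 4) = -36 + 6*(-4 + n*s) = -36 + (-24 + 6*n*s) = -60 + 6*n*s)
Z = 19/60 (Z = -19/(-60 + 6*(-4)*0) = -19/(-60 + 0) = -19/(-60) = -19*(-1/60) = 19/60 ≈ 0.31667)
-133*((Z - 1*(-47)) + 104) = -133*((19/60 - 1*(-47)) + 104) = -133*((19/60 + 47) + 104) = -133*(2839/60 + 104) = -133*9079/60 = -1207507/60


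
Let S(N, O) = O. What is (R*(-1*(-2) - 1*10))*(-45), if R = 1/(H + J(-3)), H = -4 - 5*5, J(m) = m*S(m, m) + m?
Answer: -360/23 ≈ -15.652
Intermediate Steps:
J(m) = m + m**2 (J(m) = m*m + m = m**2 + m = m + m**2)
H = -29 (H = -4 - 25 = -29)
R = -1/23 (R = 1/(-29 - 3*(1 - 3)) = 1/(-29 - 3*(-2)) = 1/(-29 + 6) = 1/(-23) = -1/23 ≈ -0.043478)
(R*(-1*(-2) - 1*10))*(-45) = -(-1*(-2) - 1*10)/23*(-45) = -(2 - 10)/23*(-45) = -1/23*(-8)*(-45) = (8/23)*(-45) = -360/23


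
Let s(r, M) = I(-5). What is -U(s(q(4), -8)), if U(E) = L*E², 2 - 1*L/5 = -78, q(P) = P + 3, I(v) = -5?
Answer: -10000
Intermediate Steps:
q(P) = 3 + P
L = 400 (L = 10 - 5*(-78) = 10 + 390 = 400)
s(r, M) = -5
U(E) = 400*E²
-U(s(q(4), -8)) = -400*(-5)² = -400*25 = -1*10000 = -10000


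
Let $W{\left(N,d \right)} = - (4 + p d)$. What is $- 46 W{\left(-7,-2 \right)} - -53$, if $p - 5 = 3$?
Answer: $-499$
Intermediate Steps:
$p = 8$ ($p = 5 + 3 = 8$)
$W{\left(N,d \right)} = -4 - 8 d$ ($W{\left(N,d \right)} = - (4 + 8 d) = -4 - 8 d$)
$- 46 W{\left(-7,-2 \right)} - -53 = - 46 \left(-4 - -16\right) - -53 = - 46 \left(-4 + 16\right) + \left(-13 + 66\right) = \left(-46\right) 12 + 53 = -552 + 53 = -499$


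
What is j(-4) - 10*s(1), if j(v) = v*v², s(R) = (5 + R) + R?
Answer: -134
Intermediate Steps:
s(R) = 5 + 2*R
j(v) = v³
j(-4) - 10*s(1) = (-4)³ - 10*(5 + 2*1) = -64 - 10*(5 + 2) = -64 - 10*7 = -64 - 70 = -134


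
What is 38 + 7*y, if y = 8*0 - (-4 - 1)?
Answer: 73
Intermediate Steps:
y = 5 (y = 0 - 1*(-5) = 0 + 5 = 5)
38 + 7*y = 38 + 7*5 = 38 + 35 = 73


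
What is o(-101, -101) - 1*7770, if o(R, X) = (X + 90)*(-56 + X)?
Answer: -6043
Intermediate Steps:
o(R, X) = (-56 + X)*(90 + X) (o(R, X) = (90 + X)*(-56 + X) = (-56 + X)*(90 + X))
o(-101, -101) - 1*7770 = (-5040 + (-101)² + 34*(-101)) - 1*7770 = (-5040 + 10201 - 3434) - 7770 = 1727 - 7770 = -6043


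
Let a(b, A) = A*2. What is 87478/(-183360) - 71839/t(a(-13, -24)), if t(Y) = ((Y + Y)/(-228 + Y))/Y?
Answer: 4758615131/480 ≈ 9.9138e+6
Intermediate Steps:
a(b, A) = 2*A
t(Y) = 2/(-228 + Y) (t(Y) = ((2*Y)/(-228 + Y))/Y = (2*Y/(-228 + Y))/Y = 2/(-228 + Y))
87478/(-183360) - 71839/t(a(-13, -24)) = 87478/(-183360) - 71839/(2/(-228 + 2*(-24))) = 87478*(-1/183360) - 71839/(2/(-228 - 48)) = -229/480 - 71839/(2/(-276)) = -229/480 - 71839/(2*(-1/276)) = -229/480 - 71839/(-1/138) = -229/480 - 71839*(-138) = -229/480 + 9913782 = 4758615131/480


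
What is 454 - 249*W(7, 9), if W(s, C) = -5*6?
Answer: 7924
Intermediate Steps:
W(s, C) = -30
454 - 249*W(7, 9) = 454 - 249*(-30) = 454 + 7470 = 7924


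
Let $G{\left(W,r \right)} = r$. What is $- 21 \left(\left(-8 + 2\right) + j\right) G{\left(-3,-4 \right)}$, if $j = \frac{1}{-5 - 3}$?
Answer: $- \frac{1029}{2} \approx -514.5$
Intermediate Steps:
$j = - \frac{1}{8}$ ($j = \frac{1}{-8} = - \frac{1}{8} \approx -0.125$)
$- 21 \left(\left(-8 + 2\right) + j\right) G{\left(-3,-4 \right)} = - 21 \left(\left(-8 + 2\right) - \frac{1}{8}\right) \left(-4\right) = - 21 \left(-6 - \frac{1}{8}\right) \left(-4\right) = \left(-21\right) \left(- \frac{49}{8}\right) \left(-4\right) = \frac{1029}{8} \left(-4\right) = - \frac{1029}{2}$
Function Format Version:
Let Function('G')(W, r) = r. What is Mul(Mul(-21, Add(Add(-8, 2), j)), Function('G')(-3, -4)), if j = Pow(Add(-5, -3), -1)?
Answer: Rational(-1029, 2) ≈ -514.50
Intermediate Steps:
j = Rational(-1, 8) (j = Pow(-8, -1) = Rational(-1, 8) ≈ -0.12500)
Mul(Mul(-21, Add(Add(-8, 2), j)), Function('G')(-3, -4)) = Mul(Mul(-21, Add(Add(-8, 2), Rational(-1, 8))), -4) = Mul(Mul(-21, Add(-6, Rational(-1, 8))), -4) = Mul(Mul(-21, Rational(-49, 8)), -4) = Mul(Rational(1029, 8), -4) = Rational(-1029, 2)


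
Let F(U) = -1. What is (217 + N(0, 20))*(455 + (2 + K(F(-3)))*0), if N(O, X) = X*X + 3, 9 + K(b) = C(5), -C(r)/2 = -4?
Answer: 282100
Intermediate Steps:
C(r) = 8 (C(r) = -2*(-4) = 8)
K(b) = -1 (K(b) = -9 + 8 = -1)
N(O, X) = 3 + X² (N(O, X) = X² + 3 = 3 + X²)
(217 + N(0, 20))*(455 + (2 + K(F(-3)))*0) = (217 + (3 + 20²))*(455 + (2 - 1)*0) = (217 + (3 + 400))*(455 + 1*0) = (217 + 403)*(455 + 0) = 620*455 = 282100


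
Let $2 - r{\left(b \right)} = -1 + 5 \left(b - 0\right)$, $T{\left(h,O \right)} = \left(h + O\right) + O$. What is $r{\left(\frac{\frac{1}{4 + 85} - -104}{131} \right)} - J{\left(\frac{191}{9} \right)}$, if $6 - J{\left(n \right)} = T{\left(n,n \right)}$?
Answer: $\frac{1983083}{34977} \approx 56.697$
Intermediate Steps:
$T{\left(h,O \right)} = h + 2 O$ ($T{\left(h,O \right)} = \left(O + h\right) + O = h + 2 O$)
$J{\left(n \right)} = 6 - 3 n$ ($J{\left(n \right)} = 6 - \left(n + 2 n\right) = 6 - 3 n$)
$r{\left(b \right)} = 3 - 5 b$ ($r{\left(b \right)} = 2 - \left(-1 + 5 \left(b - 0\right)\right) = 2 - \left(-1 + 5 \left(b + 0\right)\right) = 2 - \left(-1 + 5 b\right) = 3 - 5 b$)
$r{\left(\frac{\frac{1}{4 + 85} - -104}{131} \right)} - J{\left(\frac{191}{9} \right)} = \left(3 - 5 \frac{\frac{1}{4 + 85} - -104}{131}\right) - \left(6 - 3 \cdot \frac{191}{9}\right) = \left(3 - 5 \left(\frac{1}{89} + 104\right) \frac{1}{131}\right) - \left(6 - 3 \cdot 191 \cdot \frac{1}{9}\right) = \left(3 - 5 \left(\frac{1}{89} + 104\right) \frac{1}{131}\right) - \left(6 - \frac{191}{3}\right) = \left(3 - 5 \cdot \frac{9257}{89} \cdot \frac{1}{131}\right) - \left(6 - \frac{191}{3}\right) = \left(3 - \frac{46285}{11659}\right) - - \frac{173}{3} = \left(3 - \frac{46285}{11659}\right) + \frac{173}{3} = - \frac{11308}{11659} + \frac{173}{3} = \frac{1983083}{34977}$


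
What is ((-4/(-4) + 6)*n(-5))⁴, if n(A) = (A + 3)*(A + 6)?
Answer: 38416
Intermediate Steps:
n(A) = (3 + A)*(6 + A)
((-4/(-4) + 6)*n(-5))⁴ = ((-4/(-4) + 6)*(18 + (-5)² + 9*(-5)))⁴ = ((-4*(-¼) + 6)*(18 + 25 - 45))⁴ = ((1 + 6)*(-2))⁴ = (7*(-2))⁴ = (-14)⁴ = 38416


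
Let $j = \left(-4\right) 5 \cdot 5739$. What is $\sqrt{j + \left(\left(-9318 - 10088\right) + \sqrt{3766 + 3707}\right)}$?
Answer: $\sqrt{-134186 + \sqrt{7473}} \approx 366.2 i$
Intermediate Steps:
$j = -114780$ ($j = \left(-20\right) 5739 = -114780$)
$\sqrt{j + \left(\left(-9318 - 10088\right) + \sqrt{3766 + 3707}\right)} = \sqrt{-114780 + \left(\left(-9318 - 10088\right) + \sqrt{3766 + 3707}\right)} = \sqrt{-114780 - \left(19406 - \sqrt{7473}\right)} = \sqrt{-134186 + \sqrt{7473}}$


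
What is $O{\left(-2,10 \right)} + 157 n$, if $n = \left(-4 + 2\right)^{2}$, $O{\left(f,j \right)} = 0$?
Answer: $628$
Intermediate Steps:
$n = 4$ ($n = \left(-2\right)^{2} = 4$)
$O{\left(-2,10 \right)} + 157 n = 0 + 157 \cdot 4 = 0 + 628 = 628$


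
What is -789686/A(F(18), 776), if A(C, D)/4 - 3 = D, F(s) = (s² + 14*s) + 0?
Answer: -394843/1558 ≈ -253.43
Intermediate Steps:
F(s) = s² + 14*s
A(C, D) = 12 + 4*D
-789686/A(F(18), 776) = -789686/(12 + 4*776) = -789686/(12 + 3104) = -789686/3116 = -789686*1/3116 = -394843/1558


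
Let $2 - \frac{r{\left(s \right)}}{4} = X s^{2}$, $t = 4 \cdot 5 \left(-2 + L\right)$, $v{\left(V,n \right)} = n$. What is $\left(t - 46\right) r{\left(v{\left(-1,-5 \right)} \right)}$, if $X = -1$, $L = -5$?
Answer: $-20088$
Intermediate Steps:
$t = -140$ ($t = 4 \cdot 5 \left(-2 - 5\right) = 4 \cdot 5 \left(-7\right) = 4 \left(-35\right) = -140$)
$r{\left(s \right)} = 8 + 4 s^{2}$ ($r{\left(s \right)} = 8 - 4 \left(- s^{2}\right) = 8 + 4 s^{2}$)
$\left(t - 46\right) r{\left(v{\left(-1,-5 \right)} \right)} = \left(-140 - 46\right) \left(8 + 4 \left(-5\right)^{2}\right) = - 186 \left(8 + 4 \cdot 25\right) = - 186 \left(8 + 100\right) = \left(-186\right) 108 = -20088$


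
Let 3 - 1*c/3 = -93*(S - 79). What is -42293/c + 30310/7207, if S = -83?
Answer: 1674484241/325677123 ≈ 5.1415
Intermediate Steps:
c = -45189 (c = 9 - (-279)*(-83 - 79) = 9 - (-279)*(-162) = 9 - 3*15066 = 9 - 45198 = -45189)
-42293/c + 30310/7207 = -42293/(-45189) + 30310/7207 = -42293*(-1/45189) + 30310*(1/7207) = 42293/45189 + 30310/7207 = 1674484241/325677123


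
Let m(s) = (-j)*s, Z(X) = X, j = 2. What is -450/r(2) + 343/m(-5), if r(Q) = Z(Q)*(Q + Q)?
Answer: -439/20 ≈ -21.950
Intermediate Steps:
m(s) = -2*s (m(s) = (-1*2)*s = -2*s)
r(Q) = 2*Q**2 (r(Q) = Q*(Q + Q) = Q*(2*Q) = 2*Q**2)
-450/r(2) + 343/m(-5) = -450/(2*2**2) + 343/((-2*(-5))) = -450/(2*4) + 343/10 = -450/8 + 343*(1/10) = -450*1/8 + 343/10 = -225/4 + 343/10 = -439/20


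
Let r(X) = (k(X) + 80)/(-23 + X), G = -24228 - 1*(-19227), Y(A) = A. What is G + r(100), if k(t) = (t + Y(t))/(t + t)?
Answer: -384996/77 ≈ -4999.9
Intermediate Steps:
k(t) = 1 (k(t) = (t + t)/(t + t) = (2*t)/((2*t)) = (2*t)*(1/(2*t)) = 1)
G = -5001 (G = -24228 + 19227 = -5001)
r(X) = 81/(-23 + X) (r(X) = (1 + 80)/(-23 + X) = 81/(-23 + X))
G + r(100) = -5001 + 81/(-23 + 100) = -5001 + 81/77 = -384996/77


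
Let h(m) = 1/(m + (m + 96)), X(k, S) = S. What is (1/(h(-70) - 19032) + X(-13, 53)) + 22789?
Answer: 19128096334/837409 ≈ 22842.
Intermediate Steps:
h(m) = 1/(96 + 2*m) (h(m) = 1/(m + (96 + m)) = 1/(96 + 2*m))
(1/(h(-70) - 19032) + X(-13, 53)) + 22789 = (1/(1/(2*(48 - 70)) - 19032) + 53) + 22789 = (1/((½)/(-22) - 19032) + 53) + 22789 = (1/((½)*(-1/22) - 19032) + 53) + 22789 = (1/(-1/44 - 19032) + 53) + 22789 = (1/(-837409/44) + 53) + 22789 = (-44/837409 + 53) + 22789 = 44382633/837409 + 22789 = 19128096334/837409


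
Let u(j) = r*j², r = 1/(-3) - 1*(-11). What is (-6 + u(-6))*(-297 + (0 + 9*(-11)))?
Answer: -149688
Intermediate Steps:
r = 32/3 (r = -⅓ + 11 = 32/3 ≈ 10.667)
u(j) = 32*j²/3
(-6 + u(-6))*(-297 + (0 + 9*(-11))) = (-6 + (32/3)*(-6)²)*(-297 + (0 + 9*(-11))) = (-6 + (32/3)*36)*(-297 + (0 - 99)) = (-6 + 384)*(-297 - 99) = 378*(-396) = -149688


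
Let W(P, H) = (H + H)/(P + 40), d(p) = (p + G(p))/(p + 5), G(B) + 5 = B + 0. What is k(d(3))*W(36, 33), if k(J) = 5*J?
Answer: 165/304 ≈ 0.54276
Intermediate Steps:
G(B) = -5 + B (G(B) = -5 + (B + 0) = -5 + B)
d(p) = (-5 + 2*p)/(5 + p) (d(p) = (p + (-5 + p))/(p + 5) = (-5 + 2*p)/(5 + p))
W(P, H) = 2*H/(40 + P) (W(P, H) = (2*H)/(40 + P) = 2*H/(40 + P))
k(d(3))*W(36, 33) = (5*((-5 + 2*3)/(5 + 3)))*(2*33/(40 + 36)) = (5*((-5 + 6)/8))*(2*33/76) = (5*((⅛)*1))*(2*33*(1/76)) = (5*(⅛))*(33/38) = (5/8)*(33/38) = 165/304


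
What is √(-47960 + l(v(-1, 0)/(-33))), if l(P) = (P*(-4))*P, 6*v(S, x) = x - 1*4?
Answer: 2*I*√117513994/99 ≈ 219.0*I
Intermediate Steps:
v(S, x) = -⅔ + x/6 (v(S, x) = (x - 1*4)/6 = (x - 4)/6 = (-4 + x)/6 = -⅔ + x/6)
l(P) = -4*P² (l(P) = (-4*P)*P = -4*P²)
√(-47960 + l(v(-1, 0)/(-33))) = √(-47960 - 4*(-⅔ + (⅙)*0)²/1089) = √(-47960 - 4*(-⅔ + 0)²/1089) = √(-47960 - 4*(-⅔*(-1/33))²) = √(-47960 - 4*(2/99)²) = √(-47960 - 4*4/9801) = √(-47960 - 16/9801) = √(-470055976/9801) = 2*I*√117513994/99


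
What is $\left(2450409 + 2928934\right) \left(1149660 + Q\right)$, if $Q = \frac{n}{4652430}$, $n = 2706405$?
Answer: $\frac{1918171642633207021}{310162} \approx 6.1844 \cdot 10^{12}$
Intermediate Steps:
$Q = \frac{180427}{310162}$ ($Q = \frac{2706405}{4652430} = 2706405 \cdot \frac{1}{4652430} = \frac{180427}{310162} \approx 0.58172$)
$\left(2450409 + 2928934\right) \left(1149660 + Q\right) = \left(2450409 + 2928934\right) \left(1149660 + \frac{180427}{310162}\right) = 5379343 \cdot \frac{356581025347}{310162} = \frac{1918171642633207021}{310162}$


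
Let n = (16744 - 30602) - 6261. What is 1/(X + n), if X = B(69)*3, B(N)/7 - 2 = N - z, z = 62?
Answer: -1/19930 ≈ -5.0176e-5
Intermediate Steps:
B(N) = -420 + 7*N (B(N) = 14 + 7*(N - 1*62) = 14 + 7*(N - 62) = 14 + 7*(-62 + N) = 14 + (-434 + 7*N) = -420 + 7*N)
X = 189 (X = (-420 + 7*69)*3 = (-420 + 483)*3 = 63*3 = 189)
n = -20119 (n = -13858 - 6261 = -20119)
1/(X + n) = 1/(189 - 20119) = 1/(-19930) = -1/19930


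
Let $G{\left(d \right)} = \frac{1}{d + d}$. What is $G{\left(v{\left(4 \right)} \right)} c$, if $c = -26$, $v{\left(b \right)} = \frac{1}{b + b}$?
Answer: $-104$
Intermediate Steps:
$v{\left(b \right)} = \frac{1}{2 b}$
$G{\left(d \right)} = \frac{1}{2 d}$
$G{\left(v{\left(4 \right)} \right)} c = \frac{1}{2 \frac{1}{2 \cdot 4}} \left(-26\right) = \frac{1}{2 \cdot \frac{1}{2} \cdot \frac{1}{4}} \left(-26\right) = \frac{\frac{1}{\frac{1}{8}}}{2} \left(-26\right) = \frac{1}{2} \cdot 8 \left(-26\right) = 4 \left(-26\right) = -104$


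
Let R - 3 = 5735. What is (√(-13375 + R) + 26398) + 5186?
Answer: 31584 + I*√7637 ≈ 31584.0 + 87.39*I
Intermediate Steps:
R = 5738 (R = 3 + 5735 = 5738)
(√(-13375 + R) + 26398) + 5186 = (√(-13375 + 5738) + 26398) + 5186 = (√(-7637) + 26398) + 5186 = (I*√7637 + 26398) + 5186 = (26398 + I*√7637) + 5186 = 31584 + I*√7637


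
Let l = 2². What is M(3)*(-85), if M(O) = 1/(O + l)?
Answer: -85/7 ≈ -12.143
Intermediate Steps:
l = 4
M(O) = 1/(4 + O) (M(O) = 1/(O + 4) = 1/(4 + O))
M(3)*(-85) = -85/(4 + 3) = -85/7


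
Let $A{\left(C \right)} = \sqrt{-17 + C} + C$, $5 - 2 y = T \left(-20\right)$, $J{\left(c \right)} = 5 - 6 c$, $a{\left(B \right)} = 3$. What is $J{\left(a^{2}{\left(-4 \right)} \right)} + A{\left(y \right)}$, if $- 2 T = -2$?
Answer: $- \frac{73}{2} + \frac{3 i \sqrt{2}}{2} \approx -36.5 + 2.1213 i$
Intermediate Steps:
$T = 1$ ($T = \left(- \frac{1}{2}\right) \left(-2\right) = 1$)
$y = \frac{25}{2}$ ($y = \frac{5}{2} - \frac{1 \left(-20\right)}{2} = \frac{5}{2} - -10 = \frac{5}{2} + 10 = \frac{25}{2} \approx 12.5$)
$A{\left(C \right)} = C + \sqrt{-17 + C}$
$J{\left(a^{2}{\left(-4 \right)} \right)} + A{\left(y \right)} = \left(5 - 6 \cdot 3^{2}\right) + \left(\frac{25}{2} + \sqrt{-17 + \frac{25}{2}}\right) = \left(5 - 54\right) + \left(\frac{25}{2} + \sqrt{- \frac{9}{2}}\right) = \left(5 - 54\right) + \left(\frac{25}{2} + \frac{3 i \sqrt{2}}{2}\right) = -49 + \left(\frac{25}{2} + \frac{3 i \sqrt{2}}{2}\right) = - \frac{73}{2} + \frac{3 i \sqrt{2}}{2}$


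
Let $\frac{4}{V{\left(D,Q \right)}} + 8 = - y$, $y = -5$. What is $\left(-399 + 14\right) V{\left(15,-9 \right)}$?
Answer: $\frac{1540}{3} \approx 513.33$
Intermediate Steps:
$V{\left(D,Q \right)} = - \frac{4}{3}$ ($V{\left(D,Q \right)} = \frac{4}{-8 - -5} = \frac{4}{-8 + 5} = \frac{4}{-3} = 4 \left(- \frac{1}{3}\right) = - \frac{4}{3}$)
$\left(-399 + 14\right) V{\left(15,-9 \right)} = \left(-399 + 14\right) \left(- \frac{4}{3}\right) = \left(-385\right) \left(- \frac{4}{3}\right) = \frac{1540}{3}$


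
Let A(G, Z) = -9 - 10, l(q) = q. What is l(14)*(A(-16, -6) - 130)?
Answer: -2086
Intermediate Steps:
A(G, Z) = -19
l(14)*(A(-16, -6) - 130) = 14*(-19 - 130) = 14*(-149) = -2086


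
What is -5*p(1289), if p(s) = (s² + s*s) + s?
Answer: -16621655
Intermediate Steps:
p(s) = s + 2*s² (p(s) = (s² + s²) + s = 2*s² + s = s + 2*s²)
-5*p(1289) = -6445*(1 + 2*1289) = -6445*(1 + 2578) = -6445*2579 = -5*3324331 = -16621655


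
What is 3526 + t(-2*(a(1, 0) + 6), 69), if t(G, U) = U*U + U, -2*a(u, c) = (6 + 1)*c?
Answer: 8356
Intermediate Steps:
a(u, c) = -7*c/2 (a(u, c) = -(6 + 1)*c/2 = -7*c/2)
t(G, U) = U + U**2 (t(G, U) = U**2 + U = U + U**2)
3526 + t(-2*(a(1, 0) + 6), 69) = 3526 + 69*(1 + 69) = 3526 + 69*70 = 3526 + 4830 = 8356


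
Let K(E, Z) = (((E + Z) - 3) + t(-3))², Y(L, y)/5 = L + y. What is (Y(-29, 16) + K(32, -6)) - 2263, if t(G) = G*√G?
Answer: -1826 - 138*I*√3 ≈ -1826.0 - 239.02*I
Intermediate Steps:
t(G) = G^(3/2)
Y(L, y) = 5*L + 5*y (Y(L, y) = 5*(L + y) = 5*L + 5*y)
K(E, Z) = (-3 + E + Z - 3*I*√3)² (K(E, Z) = (((E + Z) - 3) + (-3)^(3/2))² = ((-3 + E + Z) - 3*I*√3)² = (-3 + E + Z - 3*I*√3)²)
(Y(-29, 16) + K(32, -6)) - 2263 = ((5*(-29) + 5*16) + (-3 + 32 - 6 - 3*I*√3)²) - 2263 = ((-145 + 80) + (23 - 3*I*√3)²) - 2263 = (-65 + (23 - 3*I*√3)²) - 2263 = -2328 + (23 - 3*I*√3)²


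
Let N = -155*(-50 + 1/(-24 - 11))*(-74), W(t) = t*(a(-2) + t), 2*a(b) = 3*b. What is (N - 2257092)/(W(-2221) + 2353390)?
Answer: -9908219/25525129 ≈ -0.38818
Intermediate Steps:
a(b) = 3*b/2 (a(b) = (3*b)/2 = 3*b/2)
W(t) = t*(-3 + t) (W(t) = t*((3/2)*(-2) + t) = t*(-3 + t))
N = -4016794/7 (N = -155*(-50 + 1/(-35))*(-74) = -155*(-50 - 1/35)*(-74) = -155*(-1751/35)*(-74) = (54281/7)*(-74) = -4016794/7 ≈ -5.7383e+5)
(N - 2257092)/(W(-2221) + 2353390) = (-4016794/7 - 2257092)/(-2221*(-3 - 2221) + 2353390) = -19816438/(7*(-2221*(-2224) + 2353390)) = -19816438/(7*(4939504 + 2353390)) = -19816438/7/7292894 = -19816438/7*1/7292894 = -9908219/25525129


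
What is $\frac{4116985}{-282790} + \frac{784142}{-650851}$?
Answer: $- \frac{580258264083}{36810830858} \approx -15.763$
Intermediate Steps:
$\frac{4116985}{-282790} + \frac{784142}{-650851} = 4116985 \left(- \frac{1}{282790}\right) + 784142 \left(- \frac{1}{650851}\right) = - \frac{823397}{56558} - \frac{784142}{650851} = - \frac{580258264083}{36810830858}$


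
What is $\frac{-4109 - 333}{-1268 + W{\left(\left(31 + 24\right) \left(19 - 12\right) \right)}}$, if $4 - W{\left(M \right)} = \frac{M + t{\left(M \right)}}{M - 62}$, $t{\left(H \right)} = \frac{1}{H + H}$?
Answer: $\frac{1104769820}{314665891} \approx 3.5109$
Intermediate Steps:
$t{\left(H \right)} = \frac{1}{2 H}$
$W{\left(M \right)} = 4 - \frac{M + \frac{1}{2 M}}{-62 + M}$ ($W{\left(M \right)} = 4 - \frac{M + \frac{1}{2 M}}{M - 62} = 4 - \frac{M + \frac{1}{2 M}}{-62 + M}$)
$\frac{-4109 - 333}{-1268 + W{\left(\left(31 + 24\right) \left(19 - 12\right) \right)}} = \frac{-4109 - 333}{-1268 + \frac{-1 - 496 \left(31 + 24\right) \left(19 - 12\right) + 6 \left(\left(31 + 24\right) \left(19 - 12\right)\right)^{2}}{2 \left(31 + 24\right) \left(19 - 12\right) \left(-62 + \left(31 + 24\right) \left(19 - 12\right)\right)}} = - \frac{4442}{-1268 + \frac{-1 - 496 \cdot 55 \cdot 7 + 6 \left(55 \cdot 7\right)^{2}}{2 \cdot 55 \cdot 7 \left(-62 + 55 \cdot 7\right)}} = - \frac{4442}{-1268 + \frac{-1 - 190960 + 6 \cdot 385^{2}}{2 \cdot 385 \left(-62 + 385\right)}} = - \frac{4442}{-1268 + \frac{1}{2} \cdot \frac{1}{385} \cdot \frac{1}{323} \left(-1 - 190960 + 6 \cdot 148225\right)} = - \frac{4442}{-1268 + \frac{1}{2} \cdot \frac{1}{385} \cdot \frac{1}{323} \left(-1 - 190960 + 889350\right)} = - \frac{4442}{-1268 + \frac{1}{2} \cdot \frac{1}{385} \cdot \frac{1}{323} \cdot 698389} = - \frac{4442}{-1268 + \frac{698389}{248710}} = - \frac{4442}{- \frac{314665891}{248710}} = \left(-4442\right) \left(- \frac{248710}{314665891}\right) = \frac{1104769820}{314665891}$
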